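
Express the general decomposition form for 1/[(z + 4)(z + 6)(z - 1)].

Three distinct linear factors: A/(z + 4) + B/(z + 6) + C/(z - 1)


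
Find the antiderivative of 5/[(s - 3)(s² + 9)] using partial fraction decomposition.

Cover-up at s=3: α = 5/(3²+9) = 5/18. Coeff matching: β = -5/18, γ = -5/6. Decomposition: (5/18)/(s - 3) - ((5/18)s + 5/6)/(s² + 9). Integrate: linear → ln, quadratic → (1/2)ln + arctan: (5/18) ln|(s - 3)| - (5/36) ln(s² + 9) - (5/18) arctan(s/3) + C


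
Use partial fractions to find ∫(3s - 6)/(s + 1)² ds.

Decompose: A = 3, B = 3·(-1) - 6 = -9, so (3s - 6)/(s + 1)² = 3/(s + 1) - 9/(s + 1)². Integrate: ∫ A/(s + 1) ds = 3 ln|(s + 1)|; ∫ B/(s + 1)² ds = 9/(s + 1). Sum: 3 ln|(s + 1)| + 9/(s + 1) + C


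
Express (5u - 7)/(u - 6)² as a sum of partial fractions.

(5u - 7) = α(u - 6) + β. At u = 6: β = 5·6 - 7 = 23. Coeff of u: α = 5
Result: 5/(u - 6) + 23/(u - 6)²


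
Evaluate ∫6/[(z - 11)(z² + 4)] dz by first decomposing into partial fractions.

Cover-up at z=11: α = 6/(11²+4) = 6/125. Coeff matching: β = -6/125, γ = -66/125. Decomposition: (6/125)/(z - 11) - ((6/125)z + 66/125)/(z² + 4). Integrate: linear → ln, quadratic → (1/2)ln + arctan: (6/125) ln|(z - 11)| - (3/125) ln(z² + 4) - (33/125) arctan(z/2) + C


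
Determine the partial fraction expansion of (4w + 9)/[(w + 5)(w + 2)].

At w=-5: A = (4·(-5) + 9)/(-5 + 2) = 11/3. At w=-2: B = (4·(-2) + 9)/(-2 + 5) = 1/3
Result: (11/3)/(w + 5) + (1/3)/(w + 2)


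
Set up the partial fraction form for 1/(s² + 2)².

Repeated quadratic factor: (Ps + Q)/(s² + 2) + (Rs + S)/(s² + 2)²


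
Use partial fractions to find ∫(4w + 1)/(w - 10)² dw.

Decompose: α = 4, β = 4·10 + 1 = 41, so (4w + 1)/(w - 10)² = 4/(w - 10) + 41/(w - 10)². Integrate: ∫ α/(w - 10) dw = 4 ln|(w - 10)|; ∫ β/(w - 10)² dw = -41/(w - 10). Sum: 4 ln|(w - 10)| - 41/(w - 10) + C


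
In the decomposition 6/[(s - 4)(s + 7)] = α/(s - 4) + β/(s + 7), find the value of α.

Cover-up at s = 4: α = 6/(4 + 7) = 6/11


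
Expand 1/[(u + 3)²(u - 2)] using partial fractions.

Cover-up at u=2: γ = 1/(2 + 3)² = 1/25. Cover-up at u=-3: β = 1/(-3 - 2) = -1/5. Comparing u² coeff: α = -γ = -1/25
Result: (-1/25)/(u + 3) - (1/5)/(u + 3)² + (1/25)/(u - 2)


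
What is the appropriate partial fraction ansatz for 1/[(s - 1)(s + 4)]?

Distinct linear factors: A/(s - 1) + B/(s + 4)


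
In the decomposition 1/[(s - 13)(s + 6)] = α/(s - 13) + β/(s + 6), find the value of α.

Cover-up at s = 13: α = 1/(13 + 6) = 1/19


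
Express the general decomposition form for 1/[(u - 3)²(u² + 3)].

Repeated linear + quadratic: α/(u - 3) + β/(u - 3)² + (γu + δ)/(u² + 3)


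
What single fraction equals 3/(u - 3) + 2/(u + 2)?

Common denominator (u - 3)(u + 2). Numerator: 3(u + 2) + 2(u - 3) = (3u + 6) + (2u - 6) = 5u
Result: (5u)/[(u - 3)(u + 2)]


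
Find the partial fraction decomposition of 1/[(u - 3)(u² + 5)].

Cover-up at u = 3: A = 1/(3² + 5) = 1/14. Then B = -A = -1/14, C = -A·(0 + 3) = -3/14
Result: (1/14)/(u - 3) - ((1/14)u + 3/14)/(u² + 5)


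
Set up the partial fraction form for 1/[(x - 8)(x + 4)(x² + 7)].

Two linear + quadratic: α/(x - 8) + β/(x + 4) + (γx + δ)/(x² + 7)


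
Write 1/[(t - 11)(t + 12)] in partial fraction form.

1/(t - 11)(t + 12) = α/(t - 11) + β/(t + 12). α = 1/(11 + 12) = 1/23, β = 1/(-12 - 11) = -1/23
Result: (1/23)/(t - 11) - (1/23)/(t + 12)


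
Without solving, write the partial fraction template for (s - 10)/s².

Repeated linear factor: A/s + B/s²


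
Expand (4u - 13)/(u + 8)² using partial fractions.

(4u - 13) = A(u + 8) + B. At u = -8: B = 4·(-8) - 13 = -45. Coeff of u: A = 4
Result: 4/(u + 8) - 45/(u + 8)²


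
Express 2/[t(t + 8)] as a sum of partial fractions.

2/t(t + 8) = A/t + B/(t + 8). A = 2/(0 + 8) = 1/4, B = 2/(-8 - 0) = -1/4
Result: (1/4)/t - (1/4)/(t + 8)


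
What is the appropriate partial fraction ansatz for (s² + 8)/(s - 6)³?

Repeated linear factor (power 3): A/(s - 6) + B/(s - 6)² + C/(s - 6)³


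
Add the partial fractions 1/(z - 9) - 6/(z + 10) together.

Common denominator (z - 9)(z + 10). Numerator: 1(z + 10) - 6(z - 9) = (z + 10) - (6z - 54) = -5z + 64
Result: (-5z + 64)/[(z - 9)(z + 10)]


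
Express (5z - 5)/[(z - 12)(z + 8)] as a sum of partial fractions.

At z=12: P = (5·12 - 5)/(12 + 8) = 11/4. At z=-8: Q = (5·(-8) - 5)/(-8 - 12) = 9/4
Result: (11/4)/(z - 12) + (9/4)/(z + 8)


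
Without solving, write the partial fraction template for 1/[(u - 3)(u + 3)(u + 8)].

Three distinct linear factors: P/(u - 3) + Q/(u + 3) + R/(u + 8)


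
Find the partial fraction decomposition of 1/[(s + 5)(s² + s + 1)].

Cover-up at s = -5: α = 1/((-5)² + 1·(-5) + 1) = 1/21. Then β = -α = -1/21, γ = -α·(1 - 5) = 4/21
Result: (1/21)/(s + 5) - ((1/21)s - 4/21)/(s² + s + 1)


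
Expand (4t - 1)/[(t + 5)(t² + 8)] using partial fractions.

At t=-5: A = (4·(-5) - 1)/((-5)² + 8) = -7/11. B = -A = 7/11, C = 4 - (-5)·A = 9/11
Result: (-7/11)/(t + 5) + ((7/11)t + 9/11)/(t² + 8)


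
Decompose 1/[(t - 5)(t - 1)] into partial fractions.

1/(t - 5)(t - 1) = A/(t - 5) + B/(t - 1). A = 1/(5 - 1) = 1/4, B = 1/(1 - 5) = -1/4
Result: (1/4)/(t - 5) - (1/4)/(t - 1)


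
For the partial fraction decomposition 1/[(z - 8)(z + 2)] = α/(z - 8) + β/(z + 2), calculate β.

Cover-up at z = -2: β = 1/(-2 - 8) = -1/10


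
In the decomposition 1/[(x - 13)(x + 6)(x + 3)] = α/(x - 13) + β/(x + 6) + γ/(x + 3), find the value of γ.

Cover-up at x = -3: γ = 1/[(-3 - 13)(-3 + 6)] = 1/[(-16)(3)] = -1/48


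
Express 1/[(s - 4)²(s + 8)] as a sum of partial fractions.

Cover-up at s=-8: C = 1/(-8 - 4)² = 1/144. Cover-up at s=4: B = 1/(4 + 8) = 1/12. Comparing s² coeff: A = -C = -1/144
Result: (-1/144)/(s - 4) + (1/12)/(s - 4)² + (1/144)/(s + 8)


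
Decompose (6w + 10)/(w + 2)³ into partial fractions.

(6w + 10) = α(w + 2)² + β(w + 2) + γ. At w = -2: γ = 6·(-2) + 10 = -2. Coefficients: α = 0, β = 6
Result: 6/(w + 2)² - 2/(w + 2)³


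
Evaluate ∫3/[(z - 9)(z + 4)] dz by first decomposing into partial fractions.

Decompose: 3/[(z - 9)(z + 4)] = (3/13)/(z - 9) - (3/13)/(z + 4). Integrate each term: (3/13) ln|(z - 9)| - (3/13) ln|(z + 4)| + C


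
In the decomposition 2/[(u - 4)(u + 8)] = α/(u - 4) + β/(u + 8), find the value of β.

Cover-up at u = -8: β = 2/(-8 - 4) = -2/12 = -1/6


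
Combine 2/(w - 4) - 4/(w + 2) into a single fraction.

Common denominator (w - 4)(w + 2). Numerator: 2(w + 2) - 4(w - 4) = (2w + 4) - (4w - 16) = -2w + 20
Result: (-2w + 20)/[(w - 4)(w + 2)]


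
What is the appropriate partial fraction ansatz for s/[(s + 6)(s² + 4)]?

Linear + irreducible quadratic: P/(s + 6) + (Qs + R)/(s² + 4)


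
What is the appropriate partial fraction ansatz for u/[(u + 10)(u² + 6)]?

Linear + irreducible quadratic: P/(u + 10) + (Qu + R)/(u² + 6)


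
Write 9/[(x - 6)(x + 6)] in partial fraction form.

9/(x - 6)(x + 6) = A/(x - 6) + B/(x + 6). A = 9/(6 + 6) = 3/4, B = 9/(-6 - 6) = -3/4
Result: (3/4)/(x - 6) - (3/4)/(x + 6)


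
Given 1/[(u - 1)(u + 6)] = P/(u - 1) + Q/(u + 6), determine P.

Cover-up at u = 1: P = 1/(1 + 6) = 1/7


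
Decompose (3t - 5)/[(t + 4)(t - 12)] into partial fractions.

At t=-4: A = (3·(-4) - 5)/(-4 - 12) = 17/16. At t=12: B = (3·12 - 5)/(12 + 4) = 31/16
Result: (17/16)/(t + 4) + (31/16)/(t - 12)


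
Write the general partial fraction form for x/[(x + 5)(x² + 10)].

Linear + irreducible quadratic: α/(x + 5) + (βx + γ)/(x² + 10)


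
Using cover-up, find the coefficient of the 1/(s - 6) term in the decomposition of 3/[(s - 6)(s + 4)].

Cover (s - 6), set s=6: 3/((s + 4) at s=6) = 3/(10) = 3/10


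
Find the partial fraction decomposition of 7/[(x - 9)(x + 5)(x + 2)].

Using cover-up method: P = 1/22, Q = 1/6, R = -7/33
Result: (1/22)/(x - 9) + (1/6)/(x + 5) - (7/33)/(x + 2)


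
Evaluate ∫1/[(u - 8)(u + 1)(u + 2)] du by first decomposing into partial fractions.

Cover-up: α = 1/90, β = -1/9, γ = 1/10. Decomposition: (1/90)/(u - 8) - (1/9)/(u + 1) + (1/10)/(u + 2). Integrate each term: (1/90) ln|(u - 8)| - (1/9) ln|(u + 1)| + (1/10) ln|(u + 2)| + C


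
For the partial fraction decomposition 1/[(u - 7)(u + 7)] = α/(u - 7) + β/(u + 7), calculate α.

Cover-up at u = 7: α = 1/(7 + 7) = 1/14


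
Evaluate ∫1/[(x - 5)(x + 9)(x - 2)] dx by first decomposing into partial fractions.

Cover-up: α = 1/42, β = 1/154, γ = -1/33. Decomposition: (1/42)/(x - 5) + (1/154)/(x + 9) - (1/33)/(x - 2). Integrate each term: (1/42) ln|(x - 5)| + (1/154) ln|(x + 9)| - (1/33) ln|(x - 2)| + C


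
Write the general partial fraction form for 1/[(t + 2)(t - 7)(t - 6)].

Three distinct linear factors: P/(t + 2) + Q/(t - 7) + R/(t - 6)


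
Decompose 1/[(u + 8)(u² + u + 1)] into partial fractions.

Cover-up at u = -8: P = 1/((-8)² + 1·(-8) + 1) = 1/57. Then Q = -P = -1/57, R = -P·(1 - 8) = 7/57
Result: (1/57)/(u + 8) - ((1/57)u - 7/57)/(u² + u + 1)


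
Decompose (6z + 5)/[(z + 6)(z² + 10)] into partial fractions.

At z=-6: A = (6·(-6) + 5)/((-6)² + 10) = -31/46. B = -A = 31/46, C = 6 - (-6)·A = 45/23
Result: (-31/46)/(z + 6) + ((31/46)z + 45/23)/(z² + 10)


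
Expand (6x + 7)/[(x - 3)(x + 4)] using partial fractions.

At x=3: α = (6·3 + 7)/(3 + 4) = 25/7. At x=-4: β = (6·(-4) + 7)/(-4 - 3) = 17/7
Result: (25/7)/(x - 3) + (17/7)/(x + 4)


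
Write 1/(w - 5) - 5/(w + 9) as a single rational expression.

Common denominator (w - 5)(w + 9). Numerator: 1(w + 9) - 5(w - 5) = (w + 9) - (5w - 25) = -4w + 34
Result: (-4w + 34)/[(w - 5)(w + 9)]


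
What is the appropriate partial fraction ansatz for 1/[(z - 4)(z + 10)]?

Distinct linear factors: A/(z - 4) + B/(z + 10)


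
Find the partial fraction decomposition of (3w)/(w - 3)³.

(3w) = α(w - 3)² + β(w - 3) + γ. At w = 3: γ = 3·3 + 0 = 9. Coefficients: α = 0, β = 3
Result: 3/(w - 3)² + 9/(w - 3)³


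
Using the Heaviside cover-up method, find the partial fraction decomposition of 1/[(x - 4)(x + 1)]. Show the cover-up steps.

Cover (x - 4): set x=4, get A = 1/(4 + 1) = 1/5. Cover (x + 1): set x=-1, get B = 1/(-1 - 4) = -1/5.
Result: (1/5)/(x - 4) - (1/5)/(x + 1)


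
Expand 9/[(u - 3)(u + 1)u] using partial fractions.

Using cover-up method: A = 3/4, B = 9/4, C = -3
Result: (3/4)/(u - 3) + (9/4)/(u + 1) - 3/u


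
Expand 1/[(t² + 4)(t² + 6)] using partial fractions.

Coefficient matching gives α = γ = 0, β = 1/(6-4) = 1/2, δ = -β = -1/2
Result: (1/2)/(t² + 4) - (1/2)/(t² + 6)


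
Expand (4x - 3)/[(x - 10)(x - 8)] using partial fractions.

At x=10: A = (4·10 - 3)/(10 - 8) = 37/2. At x=8: B = (4·8 - 3)/(8 - 10) = -29/2
Result: (37/2)/(x - 10) - (29/2)/(x - 8)


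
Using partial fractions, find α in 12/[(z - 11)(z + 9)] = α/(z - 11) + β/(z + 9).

Cover-up at z = 11: α = 12/(11 + 9) = 12/20 = 3/5


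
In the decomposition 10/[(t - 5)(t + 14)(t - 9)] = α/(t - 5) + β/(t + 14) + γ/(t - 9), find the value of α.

Cover-up at t = 5: α = 10/[(5 + 14)(5 - 9)] = 10/[(19)(-4)] = -10/76 = -5/38


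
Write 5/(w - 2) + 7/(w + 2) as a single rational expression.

Common denominator (w - 2)(w + 2). Numerator: 5(w + 2) + 7(w - 2) = (5w + 10) + (7w - 14) = 12w - 4
Result: (12w - 4)/[(w - 2)(w + 2)]


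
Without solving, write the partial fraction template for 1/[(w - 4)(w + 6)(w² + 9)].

Two linear + quadratic: A/(w - 4) + B/(w + 6) + (Cw + D)/(w² + 9)


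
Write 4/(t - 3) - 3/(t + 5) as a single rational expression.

Common denominator (t - 3)(t + 5). Numerator: 4(t + 5) - 3(t - 3) = (4t + 20) - (3t - 9) = t + 29
Result: (t + 29)/[(t - 3)(t + 5)]


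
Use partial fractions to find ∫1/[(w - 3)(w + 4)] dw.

Decompose: 1/[(w - 3)(w + 4)] = (1/7)/(w - 3) - (1/7)/(w + 4). Integrate each term: (1/7) ln|(w - 3)| - (1/7) ln|(w + 4)| + C


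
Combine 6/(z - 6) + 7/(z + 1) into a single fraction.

Common denominator (z - 6)(z + 1). Numerator: 6(z + 1) + 7(z - 6) = (6z + 6) + (7z - 42) = 13z - 36
Result: (13z - 36)/[(z - 6)(z + 1)]


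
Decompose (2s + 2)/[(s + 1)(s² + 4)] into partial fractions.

At s=-1: P = (2·(-1) + 2)/((-1)² + 4) = 0. Q = -P = 0, R = 2 - (-1)·P = 2
Result: (2)/(s² + 4)


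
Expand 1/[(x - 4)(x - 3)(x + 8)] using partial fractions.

Using cover-up method: α = 1/12, β = -1/11, γ = 1/132
Result: (1/12)/(x - 4) - (1/11)/(x - 3) + (1/132)/(x + 8)


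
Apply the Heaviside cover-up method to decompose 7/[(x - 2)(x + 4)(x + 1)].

Cover (x - 2), x=2: α = 7/[(2 + 4)(2 + 1)] = 7/18. Cover (x + 4), x=-4: β = 7/[(-4 - 2)(-4 + 1)] = 7/18. Cover (x + 1), x=-1: γ = 7/[(-1 - 2)(-1 + 4)] = -7/9.
Result: (7/18)/(x - 2) + (7/18)/(x + 4) - (7/9)/(x + 1)


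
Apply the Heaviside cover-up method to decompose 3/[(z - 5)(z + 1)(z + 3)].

Cover (z - 5), z=5: P = 3/[(5 + 1)(5 + 3)] = 1/16. Cover (z + 1), z=-1: Q = 3/[(-1 - 5)(-1 + 3)] = -1/4. Cover (z + 3), z=-3: R = 3/[(-3 - 5)(-3 + 1)] = 3/16.
Result: (1/16)/(z - 5) - (1/4)/(z + 1) + (3/16)/(z + 3)


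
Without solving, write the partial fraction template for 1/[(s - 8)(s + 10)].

Distinct linear factors: A/(s - 8) + B/(s + 10)


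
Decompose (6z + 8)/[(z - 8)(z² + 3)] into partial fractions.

At z=8: A = (6·8 + 8)/(8² + 3) = 56/67. B = -A = -56/67, C = 6 - 8·A = -46/67
Result: (56/67)/(z - 8) - ((56/67)z + 46/67)/(z² + 3)


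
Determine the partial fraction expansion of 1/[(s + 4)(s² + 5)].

Cover-up at s = -4: P = 1/((-4)² + 5) = 1/21. Then Q = -P = -1/21, R = -P·(0 - 4) = 4/21
Result: (1/21)/(s + 4) - ((1/21)s - 4/21)/(s² + 5)


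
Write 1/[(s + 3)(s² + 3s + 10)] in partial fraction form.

Cover-up at s = -3: α = 1/((-3)² + 3·(-3) + 10) = 1/10. Then β = -α = -1/10, γ = -α·(3 - 3) = 0
Result: (1/10)/(s + 3) - ((1/10)s)/(s² + 3s + 10)


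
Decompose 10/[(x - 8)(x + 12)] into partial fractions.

10/(x - 8)(x + 12) = α/(x - 8) + β/(x + 12). α = 10/(8 + 12) = 1/2, β = 10/(-12 - 8) = -1/2
Result: (1/2)/(x - 8) - (1/2)/(x + 12)


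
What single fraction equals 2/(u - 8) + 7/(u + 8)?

Common denominator (u - 8)(u + 8). Numerator: 2(u + 8) + 7(u - 8) = (2u + 16) + (7u - 56) = 9u - 40
Result: (9u - 40)/[(u - 8)(u + 8)]


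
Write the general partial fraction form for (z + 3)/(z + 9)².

Repeated linear factor: α/(z + 9) + β/(z + 9)²


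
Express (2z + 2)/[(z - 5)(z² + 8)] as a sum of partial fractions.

At z=5: α = (2·5 + 2)/(5² + 8) = 4/11. β = -α = -4/11, γ = 2 - 5·α = 2/11
Result: (4/11)/(z - 5) - ((4/11)z - 2/11)/(z² + 8)


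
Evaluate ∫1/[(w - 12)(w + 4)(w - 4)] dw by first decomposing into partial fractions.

Cover-up: P = 1/128, Q = 1/128, R = -1/64. Decomposition: (1/128)/(w - 12) + (1/128)/(w + 4) - (1/64)/(w - 4). Integrate each term: (1/128) ln|(w - 12)| + (1/128) ln|(w + 4)| - (1/64) ln|(w - 4)| + C


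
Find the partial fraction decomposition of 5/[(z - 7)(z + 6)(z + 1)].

Using cover-up method: α = 5/104, β = 1/13, γ = -1/8
Result: (5/104)/(z - 7) + (1/13)/(z + 6) - (1/8)/(z + 1)


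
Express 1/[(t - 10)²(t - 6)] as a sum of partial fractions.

Cover-up at t=6: R = 1/(6 - 10)² = 1/16. Cover-up at t=10: Q = 1/(10 - 6) = 1/4. Comparing t² coeff: P = -R = -1/16
Result: (-1/16)/(t - 10) + (1/4)/(t - 10)² + (1/16)/(t - 6)


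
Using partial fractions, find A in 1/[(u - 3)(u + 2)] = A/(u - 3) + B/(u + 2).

Cover-up at u = 3: A = 1/(3 + 2) = 1/5


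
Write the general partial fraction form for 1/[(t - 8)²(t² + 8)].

Repeated linear + quadratic: α/(t - 8) + β/(t - 8)² + (γt + δ)/(t² + 8)


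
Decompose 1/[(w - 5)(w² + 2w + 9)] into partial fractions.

Cover-up at w = 5: A = 1/(5² + 2·5 + 9) = 1/44. Then B = -A = -1/44, C = -A·(2 + 5) = -7/44
Result: (1/44)/(w - 5) - ((1/44)w + 7/44)/(w² + 2w + 9)


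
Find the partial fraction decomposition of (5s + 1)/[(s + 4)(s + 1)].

At s=-4: A = (5·(-4) + 1)/(-4 + 1) = 19/3. At s=-1: B = (5·(-1) + 1)/(-1 + 4) = -4/3
Result: (19/3)/(s + 4) - (4/3)/(s + 1)


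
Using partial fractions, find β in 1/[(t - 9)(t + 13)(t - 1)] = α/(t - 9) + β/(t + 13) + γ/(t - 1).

Cover-up at t = -13: β = 1/[(-13 - 9)(-13 - 1)] = 1/[(-22)(-14)] = 1/308


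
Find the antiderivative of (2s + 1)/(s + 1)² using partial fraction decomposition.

Decompose: A = 2, B = 2·(-1) + 1 = -1, so (2s + 1)/(s + 1)² = 2/(s + 1) - 1/(s + 1)². Integrate: ∫ A/(s + 1) ds = 2 ln|(s + 1)|; ∫ B/(s + 1)² ds = 1/(s + 1). Sum: 2 ln|(s + 1)| + 1/(s + 1) + C


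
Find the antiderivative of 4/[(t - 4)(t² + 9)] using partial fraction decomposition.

Cover-up at t=4: A = 4/(4²+9) = 4/25. Coeff matching: B = -4/25, C = -16/25. Decomposition: (4/25)/(t - 4) - ((4/25)t + 16/25)/(t² + 9). Integrate: linear → ln, quadratic → (1/2)ln + arctan: (4/25) ln|(t - 4)| - (2/25) ln(t² + 9) - (16/75) arctan(t/3) + C


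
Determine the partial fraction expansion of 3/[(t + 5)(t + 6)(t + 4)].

Using cover-up method: P = -3, Q = 3/2, R = 3/2
Result: -3/(t + 5) + (3/2)/(t + 6) + (3/2)/(t + 4)


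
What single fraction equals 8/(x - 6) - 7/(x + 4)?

Common denominator (x - 6)(x + 4). Numerator: 8(x + 4) - 7(x - 6) = (8x + 32) - (7x - 42) = x + 74
Result: (x + 74)/[(x - 6)(x + 4)]


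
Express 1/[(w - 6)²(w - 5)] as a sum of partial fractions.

Cover-up at w=5: γ = 1/(5 - 6)² = 1. Cover-up at w=6: β = 1/(6 - 5) = 1. Comparing w² coeff: α = -γ = -1
Result: -1/(w - 6) + 1/(w - 6)² + 1/(w - 5)


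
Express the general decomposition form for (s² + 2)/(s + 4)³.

Repeated linear factor (power 3): P/(s + 4) + Q/(s + 4)² + R/(s + 4)³


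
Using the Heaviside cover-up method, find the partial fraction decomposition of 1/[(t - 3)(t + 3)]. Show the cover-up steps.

Cover (t - 3): set t=3, get A = 1/(3 + 3) = 1/6. Cover (t + 3): set t=-3, get B = 1/(-3 - 3) = -1/6.
Result: (1/6)/(t - 3) - (1/6)/(t + 3)


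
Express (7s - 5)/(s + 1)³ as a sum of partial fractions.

(7s - 5) = α(s + 1)² + β(s + 1) + γ. At s = -1: γ = 7·(-1) - 5 = -12. Coefficients: α = 0, β = 7
Result: 7/(s + 1)² - 12/(s + 1)³


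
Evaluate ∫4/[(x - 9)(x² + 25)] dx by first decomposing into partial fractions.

Cover-up at x=9: A = 4/(9²+25) = 2/53. Coeff matching: B = -2/53, C = -18/53. Decomposition: (2/53)/(x - 9) - ((2/53)x + 18/53)/(x² + 25). Integrate: linear → ln, quadratic → (1/2)ln + arctan: (2/53) ln|(x - 9)| - (1/53) ln(x² + 25) - (18/265) arctan(x/5) + C


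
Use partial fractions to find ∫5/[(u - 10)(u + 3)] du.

Decompose: 5/[(u - 10)(u + 3)] = (5/13)/(u - 10) - (5/13)/(u + 3). Integrate each term: (5/13) ln|(u - 10)| - (5/13) ln|(u + 3)| + C


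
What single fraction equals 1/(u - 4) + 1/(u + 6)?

Common denominator (u - 4)(u + 6). Numerator: 1(u + 6) + 1(u - 4) = (u + 6) + (u - 4) = 2u + 2
Result: (2u + 2)/[(u - 4)(u + 6)]


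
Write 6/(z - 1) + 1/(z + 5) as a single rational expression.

Common denominator (z - 1)(z + 5). Numerator: 6(z + 5) + 1(z - 1) = (6z + 30) + (z - 1) = 7z + 29
Result: (7z + 29)/[(z - 1)(z + 5)]


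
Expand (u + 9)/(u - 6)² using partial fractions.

(u + 9) = A(u - 6) + B. At u = 6: B = 1·6 + 9 = 15. Coeff of u: A = 1
Result: 1/(u - 6) + 15/(u - 6)²


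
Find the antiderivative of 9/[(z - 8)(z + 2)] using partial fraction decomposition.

Decompose: 9/[(z - 8)(z + 2)] = (9/10)/(z - 8) - (9/10)/(z + 2). Integrate each term: (9/10) ln|(z - 8)| - (9/10) ln|(z + 2)| + C


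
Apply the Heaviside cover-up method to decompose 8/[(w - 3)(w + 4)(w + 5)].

Cover (w - 3), w=3: A = 8/[(3 + 4)(3 + 5)] = 1/7. Cover (w + 4), w=-4: B = 8/[(-4 - 3)(-4 + 5)] = -8/7. Cover (w + 5), w=-5: C = 8/[(-5 - 3)(-5 + 4)] = 1.
Result: (1/7)/(w - 3) - (8/7)/(w + 4) + 1/(w + 5)


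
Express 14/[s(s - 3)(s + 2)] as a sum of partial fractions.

Using cover-up method: P = -7/3, Q = 14/15, R = 7/5
Result: (-7/3)/s + (14/15)/(s - 3) + (7/5)/(s + 2)


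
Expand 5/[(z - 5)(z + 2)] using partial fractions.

5/(z - 5)(z + 2) = P/(z - 5) + Q/(z + 2). P = 5/(5 + 2) = 5/7, Q = 5/(-2 - 5) = -5/7
Result: (5/7)/(z - 5) - (5/7)/(z + 2)


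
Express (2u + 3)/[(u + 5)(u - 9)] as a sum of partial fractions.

At u=-5: α = (2·(-5) + 3)/(-5 - 9) = 1/2. At u=9: β = (2·9 + 3)/(9 + 5) = 3/2
Result: (1/2)/(u + 5) + (3/2)/(u - 9)


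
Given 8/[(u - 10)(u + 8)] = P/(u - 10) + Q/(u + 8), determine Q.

Cover-up at u = -8: Q = 8/(-8 - 10) = -8/18 = -4/9


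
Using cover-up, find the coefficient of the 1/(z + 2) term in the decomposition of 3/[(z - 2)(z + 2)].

Cover (z + 2), set z=-2: 3/((z - 2) at z=-2) = 3/(-4) = -3/4


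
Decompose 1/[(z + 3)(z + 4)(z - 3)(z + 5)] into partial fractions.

Using Heaviside cover-up: (-1/12)/(z + 3) + (1/7)/(z + 4) + (1/336)/(z - 3) - (1/16)/(z + 5)


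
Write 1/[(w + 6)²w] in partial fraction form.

Cover-up at w=0: R = 1/(0 + 6)² = 1/36. Cover-up at w=-6: Q = 1/(-6 - 0) = -1/6. Comparing w² coeff: P = -R = -1/36
Result: (-1/36)/(w + 6) - (1/6)/(w + 6)² + (1/36)/w


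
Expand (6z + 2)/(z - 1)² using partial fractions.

(6z + 2) = P(z - 1) + Q. At z = 1: Q = 6·1 + 2 = 8. Coeff of z: P = 6
Result: 6/(z - 1) + 8/(z - 1)²


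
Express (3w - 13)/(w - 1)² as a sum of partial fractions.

(3w - 13) = A(w - 1) + B. At w = 1: B = 3·1 - 13 = -10. Coeff of w: A = 3
Result: 3/(w - 1) - 10/(w - 1)²


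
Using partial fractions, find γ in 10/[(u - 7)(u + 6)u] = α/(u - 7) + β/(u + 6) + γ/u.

Cover-up at u = 0: γ = 10/[(0 - 7)(0 + 6)] = 10/[(-7)(6)] = -10/42 = -5/21


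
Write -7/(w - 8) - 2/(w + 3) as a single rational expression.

Common denominator (w - 8)(w + 3). Numerator: -7(w + 3) - 2(w - 8) = (-7w - 21) - (2w - 16) = -9w - 5
Result: (-9w - 5)/[(w - 8)(w + 3)]


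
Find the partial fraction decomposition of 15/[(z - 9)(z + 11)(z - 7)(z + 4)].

Using Heaviside cover-up: (3/104)/(z - 9) - (1/168)/(z + 11) - (5/132)/(z - 7) + (15/1001)/(z + 4)


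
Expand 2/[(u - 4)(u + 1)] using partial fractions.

2/(u - 4)(u + 1) = P/(u - 4) + Q/(u + 1). P = 2/(4 + 1) = 2/5, Q = 2/(-1 - 4) = -2/5
Result: (2/5)/(u - 4) - (2/5)/(u + 1)


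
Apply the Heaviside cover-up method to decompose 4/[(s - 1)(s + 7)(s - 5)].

Cover (s - 1), s=1: P = 4/[(1 + 7)(1 - 5)] = -1/8. Cover (s + 7), s=-7: Q = 4/[(-7 - 1)(-7 - 5)] = 1/24. Cover (s - 5), s=5: R = 4/[(5 - 1)(5 + 7)] = 1/12.
Result: (-1/8)/(s - 1) + (1/24)/(s + 7) + (1/12)/(s - 5)


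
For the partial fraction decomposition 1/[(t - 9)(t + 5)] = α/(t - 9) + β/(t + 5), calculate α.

Cover-up at t = 9: α = 1/(9 + 5) = 1/14


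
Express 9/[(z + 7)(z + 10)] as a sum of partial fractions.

9/(z + 7)(z + 10) = A/(z + 7) + B/(z + 10). A = 9/(-7 + 10) = 3, B = 9/(-10 + 7) = -3
Result: 3/(z + 7) - 3/(z + 10)


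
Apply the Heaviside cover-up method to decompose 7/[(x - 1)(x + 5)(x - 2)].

Cover (x - 1), x=1: α = 7/[(1 + 5)(1 - 2)] = -7/6. Cover (x + 5), x=-5: β = 7/[(-5 - 1)(-5 - 2)] = 1/6. Cover (x - 2), x=2: γ = 7/[(2 - 1)(2 + 5)] = 1.
Result: (-7/6)/(x - 1) + (1/6)/(x + 5) + 1/(x - 2)


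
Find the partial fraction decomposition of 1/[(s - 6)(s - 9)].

1/(s - 6)(s - 9) = α/(s - 6) + β/(s - 9). α = 1/(6 - 9) = -1/3, β = 1/(9 - 6) = 1/3
Result: (-1/3)/(s - 6) + (1/3)/(s - 9)


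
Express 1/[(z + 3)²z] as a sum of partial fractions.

Cover-up at z=0: R = 1/(0 + 3)² = 1/9. Cover-up at z=-3: Q = 1/(-3 - 0) = -1/3. Comparing z² coeff: P = -R = -1/9
Result: (-1/9)/(z + 3) - (1/3)/(z + 3)² + (1/9)/z


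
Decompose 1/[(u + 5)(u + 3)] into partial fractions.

1/(u + 5)(u + 3) = A/(u + 5) + B/(u + 3). A = 1/(-5 + 3) = -1/2, B = 1/(-3 + 5) = 1/2
Result: (-1/2)/(u + 5) + (1/2)/(u + 3)


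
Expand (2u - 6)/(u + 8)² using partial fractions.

(2u - 6) = A(u + 8) + B. At u = -8: B = 2·(-8) - 6 = -22. Coeff of u: A = 2
Result: 2/(u + 8) - 22/(u + 8)²


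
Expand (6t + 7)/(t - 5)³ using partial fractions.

(6t + 7) = P(t - 5)² + Q(t - 5) + R. At t = 5: R = 6·5 + 7 = 37. Coefficients: P = 0, Q = 6
Result: 6/(t - 5)² + 37/(t - 5)³


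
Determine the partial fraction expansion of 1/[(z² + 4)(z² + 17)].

Coefficient matching gives α = γ = 0, β = 1/(17-4) = 1/13, δ = -β = -1/13
Result: (1/13)/(z² + 4) - (1/13)/(z² + 17)


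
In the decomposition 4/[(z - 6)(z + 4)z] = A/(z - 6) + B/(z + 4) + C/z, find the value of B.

Cover-up at z = -4: B = 4/[(-4 - 6)(-4 - 0)] = 4/[(-10)(-4)] = 4/40 = 1/10


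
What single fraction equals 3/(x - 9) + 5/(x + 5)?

Common denominator (x - 9)(x + 5). Numerator: 3(x + 5) + 5(x - 9) = (3x + 15) + (5x - 45) = 8x - 30
Result: (8x - 30)/[(x - 9)(x + 5)]


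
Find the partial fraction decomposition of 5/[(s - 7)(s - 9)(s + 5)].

Using cover-up method: α = -5/24, β = 5/28, γ = 5/168
Result: (-5/24)/(s - 7) + (5/28)/(s - 9) + (5/168)/(s + 5)


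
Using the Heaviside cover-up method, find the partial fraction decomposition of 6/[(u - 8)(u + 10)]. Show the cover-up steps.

Cover (u - 8): set u=8, get α = 6/(8 + 10) = 1/3. Cover (u + 10): set u=-10, get β = 6/(-10 - 8) = -1/3.
Result: (1/3)/(u - 8) - (1/3)/(u + 10)


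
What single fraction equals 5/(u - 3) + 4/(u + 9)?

Common denominator (u - 3)(u + 9). Numerator: 5(u + 9) + 4(u - 3) = (5u + 45) + (4u - 12) = 9u + 33
Result: (9u + 33)/[(u - 3)(u + 9)]


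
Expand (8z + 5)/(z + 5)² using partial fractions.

(8z + 5) = A(z + 5) + B. At z = -5: B = 8·(-5) + 5 = -35. Coeff of z: A = 8
Result: 8/(z + 5) - 35/(z + 5)²


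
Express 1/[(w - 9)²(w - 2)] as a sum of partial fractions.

Cover-up at w=2: C = 1/(2 - 9)² = 1/49. Cover-up at w=9: B = 1/(9 - 2) = 1/7. Comparing w² coeff: A = -C = -1/49
Result: (-1/49)/(w - 9) + (1/7)/(w - 9)² + (1/49)/(w - 2)


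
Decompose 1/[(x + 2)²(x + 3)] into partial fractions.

Cover-up at x=-3: C = 1/(-3 + 2)² = 1. Cover-up at x=-2: B = 1/(-2 + 3) = 1. Comparing x² coeff: A = -C = -1
Result: -1/(x + 2) + 1/(x + 2)² + 1/(x + 3)


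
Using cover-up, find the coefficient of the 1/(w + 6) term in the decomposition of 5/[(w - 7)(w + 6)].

Cover (w + 6), set w=-6: 5/((w - 7) at w=-6) = 5/(-13) = -5/13


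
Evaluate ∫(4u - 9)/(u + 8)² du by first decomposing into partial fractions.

Decompose: A = 4, B = 4·(-8) - 9 = -41, so (4u - 9)/(u + 8)² = 4/(u + 8) - 41/(u + 8)². Integrate: ∫ A/(u + 8) du = 4 ln|(u + 8)|; ∫ B/(u + 8)² du = 41/(u + 8). Sum: 4 ln|(u + 8)| + 41/(u + 8) + C


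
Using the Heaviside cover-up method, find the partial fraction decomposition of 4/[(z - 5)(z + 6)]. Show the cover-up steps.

Cover (z - 5): set z=5, get A = 4/(5 + 6) = 4/11. Cover (z + 6): set z=-6, get B = 4/(-6 - 5) = -4/11.
Result: (4/11)/(z - 5) - (4/11)/(z + 6)


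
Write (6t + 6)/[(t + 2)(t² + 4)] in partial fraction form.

At t=-2: A = (6·(-2) + 6)/((-2)² + 4) = -3/4. B = -A = 3/4, C = 6 - (-2)·A = 9/2
Result: (-3/4)/(t + 2) + ((3/4)t + 9/2)/(t² + 4)


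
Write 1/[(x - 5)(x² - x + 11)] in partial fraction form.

Cover-up at x = 5: α = 1/(5² - 1·5 + 11) = 1/31. Then β = -α = -1/31, γ = -α·(-1 + 5) = -4/31
Result: (1/31)/(x - 5) - ((1/31)x + 4/31)/(x² - x + 11)


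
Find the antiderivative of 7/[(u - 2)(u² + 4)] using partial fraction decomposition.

Cover-up at u=2: P = 7/(2²+4) = 7/8. Coeff matching: Q = -7/8, R = -7/4. Decomposition: (7/8)/(u - 2) - ((7/8)u + 7/4)/(u² + 4). Integrate: linear → ln, quadratic → (1/2)ln + arctan: (7/8) ln|(u - 2)| - (7/16) ln(u² + 4) - (7/8) arctan(u/2) + C


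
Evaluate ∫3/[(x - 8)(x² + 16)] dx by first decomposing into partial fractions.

Cover-up at x=8: P = 3/(8²+16) = 3/80. Coeff matching: Q = -3/80, R = -3/10. Decomposition: (3/80)/(x - 8) - ((3/80)x + 3/10)/(x² + 16). Integrate: linear → ln, quadratic → (1/2)ln + arctan: (3/80) ln|(x - 8)| - (3/160) ln(x² + 16) - (3/40) arctan(x/4) + C


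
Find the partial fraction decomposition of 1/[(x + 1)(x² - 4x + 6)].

Cover-up at x = -1: A = 1/((-1)² - 4·(-1) + 6) = 1/11. Then B = -A = -1/11, C = -A·(-4 - 1) = 5/11
Result: (1/11)/(x + 1) - ((1/11)x - 5/11)/(x² - 4x + 6)


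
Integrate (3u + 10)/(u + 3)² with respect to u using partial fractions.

Decompose: P = 3, Q = 3·(-3) + 10 = 1, so (3u + 10)/(u + 3)² = 3/(u + 3) + 1/(u + 3)². Integrate: ∫ P/(u + 3) du = 3 ln|(u + 3)|; ∫ Q/(u + 3)² du = -1/(u + 3). Sum: 3 ln|(u + 3)| - 1/(u + 3) + C


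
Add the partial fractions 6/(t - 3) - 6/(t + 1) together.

Common denominator (t - 3)(t + 1). Numerator: 6(t + 1) - 6(t - 3) = (6t + 6) - (6t - 18) = 24
Result: (24)/[(t - 3)(t + 1)]


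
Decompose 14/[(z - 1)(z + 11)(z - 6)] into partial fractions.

Using cover-up method: A = -7/30, B = 7/102, C = 14/85
Result: (-7/30)/(z - 1) + (7/102)/(z + 11) + (14/85)/(z - 6)


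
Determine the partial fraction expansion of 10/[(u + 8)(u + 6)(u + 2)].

Using cover-up method: P = 5/6, Q = -5/4, R = 5/12
Result: (5/6)/(u + 8) - (5/4)/(u + 6) + (5/12)/(u + 2)


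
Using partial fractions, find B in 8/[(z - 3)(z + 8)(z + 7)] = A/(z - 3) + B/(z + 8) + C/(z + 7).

Cover-up at z = -8: B = 8/[(-8 - 3)(-8 + 7)] = 8/[(-11)(-1)] = 8/11


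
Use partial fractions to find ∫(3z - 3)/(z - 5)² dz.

Decompose: α = 3, β = 3·5 - 3 = 12, so (3z - 3)/(z - 5)² = 3/(z - 5) + 12/(z - 5)². Integrate: ∫ α/(z - 5) dz = 3 ln|(z - 5)|; ∫ β/(z - 5)² dz = -12/(z - 5). Sum: 3 ln|(z - 5)| - 12/(z - 5) + C


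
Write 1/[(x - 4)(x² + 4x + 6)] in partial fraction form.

Cover-up at x = 4: P = 1/(4² + 4·4 + 6) = 1/38. Then Q = -P = -1/38, R = -P·(4 + 4) = -4/19
Result: (1/38)/(x - 4) - ((1/38)x + 4/19)/(x² + 4x + 6)


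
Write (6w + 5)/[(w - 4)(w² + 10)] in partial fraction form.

At w=4: A = (6·4 + 5)/(4² + 10) = 29/26. B = -A = -29/26, C = 6 - 4·A = 20/13
Result: (29/26)/(w - 4) - ((29/26)w - 20/13)/(w² + 10)


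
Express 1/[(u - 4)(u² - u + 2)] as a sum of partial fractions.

Cover-up at u = 4: P = 1/(4² - 1·4 + 2) = 1/14. Then Q = -P = -1/14, R = -P·(-1 + 4) = -3/14
Result: (1/14)/(u - 4) - ((1/14)u + 3/14)/(u² - u + 2)


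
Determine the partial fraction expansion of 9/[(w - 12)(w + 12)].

9/(w - 12)(w + 12) = α/(w - 12) + β/(w + 12). α = 9/(12 + 12) = 3/8, β = 9/(-12 - 12) = -3/8
Result: (3/8)/(w - 12) - (3/8)/(w + 12)


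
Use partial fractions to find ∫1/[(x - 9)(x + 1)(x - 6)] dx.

Cover-up: α = 1/30, β = 1/70, γ = -1/21. Decomposition: (1/30)/(x - 9) + (1/70)/(x + 1) - (1/21)/(x - 6). Integrate each term: (1/30) ln|(x - 9)| + (1/70) ln|(x + 1)| - (1/21) ln|(x - 6)| + C


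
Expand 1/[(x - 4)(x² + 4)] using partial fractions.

Cover-up at x = 4: P = 1/(4² + 4) = 1/20. Then Q = -P = -1/20, R = -P·(0 + 4) = -1/5
Result: (1/20)/(x - 4) - ((1/20)x + 1/5)/(x² + 4)


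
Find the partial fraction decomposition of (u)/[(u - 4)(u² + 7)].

At u=4: α = (1·4 + 0)/(4² + 7) = 4/23. β = -α = -4/23, γ = 1 - 4·α = 7/23
Result: (4/23)/(u - 4) - ((4/23)u - 7/23)/(u² + 7)


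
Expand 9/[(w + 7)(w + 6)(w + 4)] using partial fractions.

Using cover-up method: α = 3, β = -9/2, γ = 3/2
Result: 3/(w + 7) - (9/2)/(w + 6) + (3/2)/(w + 4)


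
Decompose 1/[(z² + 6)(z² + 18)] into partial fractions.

Coefficient matching gives α = γ = 0, β = 1/(18-6) = 1/12, δ = -β = -1/12
Result: (1/12)/(z² + 6) - (1/12)/(z² + 18)


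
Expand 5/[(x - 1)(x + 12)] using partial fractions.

5/(x - 1)(x + 12) = A/(x - 1) + B/(x + 12). A = 5/(1 + 12) = 5/13, B = 5/(-12 - 1) = -5/13
Result: (5/13)/(x - 1) - (5/13)/(x + 12)


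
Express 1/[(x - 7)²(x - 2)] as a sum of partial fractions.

Cover-up at x=2: γ = 1/(2 - 7)² = 1/25. Cover-up at x=7: β = 1/(7 - 2) = 1/5. Comparing x² coeff: α = -γ = -1/25
Result: (-1/25)/(x - 7) + (1/5)/(x - 7)² + (1/25)/(x - 2)


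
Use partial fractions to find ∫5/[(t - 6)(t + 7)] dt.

Decompose: 5/[(t - 6)(t + 7)] = (5/13)/(t - 6) - (5/13)/(t + 7). Integrate each term: (5/13) ln|(t - 6)| - (5/13) ln|(t + 7)| + C


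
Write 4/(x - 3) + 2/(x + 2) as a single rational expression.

Common denominator (x - 3)(x + 2). Numerator: 4(x + 2) + 2(x - 3) = (4x + 8) + (2x - 6) = 6x + 2
Result: (6x + 2)/[(x - 3)(x + 2)]


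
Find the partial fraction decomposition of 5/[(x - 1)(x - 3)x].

Using cover-up method: A = -5/2, B = 5/6, C = 5/3
Result: (-5/2)/(x - 1) + (5/6)/(x - 3) + (5/3)/x


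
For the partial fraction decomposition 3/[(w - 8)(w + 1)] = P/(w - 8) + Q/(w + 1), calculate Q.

Cover-up at w = -1: Q = 3/(-1 - 8) = -3/9 = -1/3


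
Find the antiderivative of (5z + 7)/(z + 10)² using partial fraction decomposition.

Decompose: A = 5, B = 5·(-10) + 7 = -43, so (5z + 7)/(z + 10)² = 5/(z + 10) - 43/(z + 10)². Integrate: ∫ A/(z + 10) dz = 5 ln|(z + 10)|; ∫ B/(z + 10)² dz = 43/(z + 10). Sum: 5 ln|(z + 10)| + 43/(z + 10) + C


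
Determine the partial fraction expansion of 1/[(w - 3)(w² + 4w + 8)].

Cover-up at w = 3: P = 1/(3² + 4·3 + 8) = 1/29. Then Q = -P = -1/29, R = -P·(4 + 3) = -7/29
Result: (1/29)/(w - 3) - ((1/29)w + 7/29)/(w² + 4w + 8)


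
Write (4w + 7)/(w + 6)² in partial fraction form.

(4w + 7) = α(w + 6) + β. At w = -6: β = 4·(-6) + 7 = -17. Coeff of w: α = 4
Result: 4/(w + 6) - 17/(w + 6)²


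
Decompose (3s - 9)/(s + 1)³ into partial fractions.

(3s - 9) = A(s + 1)² + B(s + 1) + C. At s = -1: C = 3·(-1) - 9 = -12. Coefficients: A = 0, B = 3
Result: 3/(s + 1)² - 12/(s + 1)³


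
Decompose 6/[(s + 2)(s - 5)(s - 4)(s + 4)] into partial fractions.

Using Heaviside cover-up: (1/14)/(s + 2) + (2/21)/(s - 5) - (1/8)/(s - 4) - (1/24)/(s + 4)


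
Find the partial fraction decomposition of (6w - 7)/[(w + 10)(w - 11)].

At w=-10: P = (6·(-10) - 7)/(-10 - 11) = 67/21. At w=11: Q = (6·11 - 7)/(11 + 10) = 59/21
Result: (67/21)/(w + 10) + (59/21)/(w - 11)


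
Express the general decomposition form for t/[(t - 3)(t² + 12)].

Linear + irreducible quadratic: A/(t - 3) + (Bt + C)/(t² + 12)


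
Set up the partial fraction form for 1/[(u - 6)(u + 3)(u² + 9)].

Two linear + quadratic: α/(u - 6) + β/(u + 3) + (γu + δ)/(u² + 9)


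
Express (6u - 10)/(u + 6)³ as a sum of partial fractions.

(6u - 10) = α(u + 6)² + β(u + 6) + γ. At u = -6: γ = 6·(-6) - 10 = -46. Coefficients: α = 0, β = 6
Result: 6/(u + 6)² - 46/(u + 6)³


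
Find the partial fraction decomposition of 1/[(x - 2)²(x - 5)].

Cover-up at x=5: R = 1/(5 - 2)² = 1/9. Cover-up at x=2: Q = 1/(2 - 5) = -1/3. Comparing x² coeff: P = -R = -1/9
Result: (-1/9)/(x - 2) - (1/3)/(x - 2)² + (1/9)/(x - 5)


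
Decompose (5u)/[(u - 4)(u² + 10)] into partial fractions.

At u=4: α = (5·4 + 0)/(4² + 10) = 10/13. β = -α = -10/13, γ = 5 - 4·α = 25/13
Result: (10/13)/(u - 4) - ((10/13)u - 25/13)/(u² + 10)


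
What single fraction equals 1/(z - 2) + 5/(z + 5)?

Common denominator (z - 2)(z + 5). Numerator: 1(z + 5) + 5(z - 2) = (z + 5) + (5z - 10) = 6z - 5
Result: (6z - 5)/[(z - 2)(z + 5)]


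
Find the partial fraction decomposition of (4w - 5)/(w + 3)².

(4w - 5) = α(w + 3) + β. At w = -3: β = 4·(-3) - 5 = -17. Coeff of w: α = 4
Result: 4/(w + 3) - 17/(w + 3)²


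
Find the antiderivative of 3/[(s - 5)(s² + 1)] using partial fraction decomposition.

Cover-up at s=5: α = 3/(5²+1) = 3/26. Coeff matching: β = -3/26, γ = -15/26. Decomposition: (3/26)/(s - 5) - ((3/26)s + 15/26)/(s² + 1). Integrate: linear → ln, quadratic → (1/2)ln + arctan: (3/26) ln|(s - 5)| - (3/52) ln(s² + 1) - (15/26) arctan(s) + C


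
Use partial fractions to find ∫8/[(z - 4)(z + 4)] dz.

Decompose: 8/[(z - 4)(z + 4)] = 1/(z - 4) - 1/(z + 4). Integrate each term: ln|(z - 4)| - ln|(z + 4)| + C


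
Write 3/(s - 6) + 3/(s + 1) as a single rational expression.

Common denominator (s - 6)(s + 1). Numerator: 3(s + 1) + 3(s - 6) = (3s + 3) + (3s - 18) = 6s - 15
Result: (6s - 15)/[(s - 6)(s + 1)]


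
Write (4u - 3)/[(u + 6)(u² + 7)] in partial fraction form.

At u=-6: α = (4·(-6) - 3)/((-6)² + 7) = -27/43. β = -α = 27/43, γ = 4 - (-6)·α = 10/43
Result: (-27/43)/(u + 6) + ((27/43)u + 10/43)/(u² + 7)


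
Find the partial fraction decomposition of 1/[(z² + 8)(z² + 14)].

Coefficient matching gives P = R = 0, Q = 1/(14-8) = 1/6, S = -Q = -1/6
Result: (1/6)/(z² + 8) - (1/6)/(z² + 14)


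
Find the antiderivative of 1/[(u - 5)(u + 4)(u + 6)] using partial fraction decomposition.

Cover-up: α = 1/99, β = -1/18, γ = 1/22. Decomposition: (1/99)/(u - 5) - (1/18)/(u + 4) + (1/22)/(u + 6). Integrate each term: (1/99) ln|(u - 5)| - (1/18) ln|(u + 4)| + (1/22) ln|(u + 6)| + C


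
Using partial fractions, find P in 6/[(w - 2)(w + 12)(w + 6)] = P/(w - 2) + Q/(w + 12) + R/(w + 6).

Cover-up at w = 2: P = 6/[(2 + 12)(2 + 6)] = 6/[(14)(8)] = 6/112 = 3/56


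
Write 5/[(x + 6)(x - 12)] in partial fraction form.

5/(x + 6)(x - 12) = P/(x + 6) + Q/(x - 12). P = 5/(-6 - 12) = -5/18, Q = 5/(12 + 6) = 5/18
Result: (-5/18)/(x + 6) + (5/18)/(x - 12)


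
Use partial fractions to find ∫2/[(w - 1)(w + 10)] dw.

Decompose: 2/[(w - 1)(w + 10)] = (2/11)/(w - 1) - (2/11)/(w + 10). Integrate each term: (2/11) ln|(w - 1)| - (2/11) ln|(w + 10)| + C


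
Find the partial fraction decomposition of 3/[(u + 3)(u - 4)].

3/(u + 3)(u - 4) = A/(u + 3) + B/(u - 4). A = 3/(-3 - 4) = -3/7, B = 3/(4 + 3) = 3/7
Result: (-3/7)/(u + 3) + (3/7)/(u - 4)


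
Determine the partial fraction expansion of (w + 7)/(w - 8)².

(w + 7) = A(w - 8) + B. At w = 8: B = 1·8 + 7 = 15. Coeff of w: A = 1
Result: 1/(w - 8) + 15/(w - 8)²


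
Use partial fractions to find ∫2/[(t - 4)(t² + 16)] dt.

Cover-up at t=4: P = 2/(4²+16) = 1/16. Coeff matching: Q = -1/16, R = -1/4. Decomposition: (1/16)/(t - 4) - ((1/16)t + 1/4)/(t² + 16). Integrate: linear → ln, quadratic → (1/2)ln + arctan: (1/16) ln|(t - 4)| - (1/32) ln(t² + 16) - (1/16) arctan(t/4) + C


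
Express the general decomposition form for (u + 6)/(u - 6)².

Repeated linear factor: A/(u - 6) + B/(u - 6)²


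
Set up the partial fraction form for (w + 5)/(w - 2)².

Repeated linear factor: P/(w - 2) + Q/(w - 2)²


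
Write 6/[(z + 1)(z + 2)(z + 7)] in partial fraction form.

Using cover-up method: P = 1, Q = -6/5, R = 1/5
Result: 1/(z + 1) - (6/5)/(z + 2) + (1/5)/(z + 7)


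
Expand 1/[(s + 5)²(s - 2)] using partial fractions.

Cover-up at s=2: γ = 1/(2 + 5)² = 1/49. Cover-up at s=-5: β = 1/(-5 - 2) = -1/7. Comparing s² coeff: α = -γ = -1/49
Result: (-1/49)/(s + 5) - (1/7)/(s + 5)² + (1/49)/(s - 2)


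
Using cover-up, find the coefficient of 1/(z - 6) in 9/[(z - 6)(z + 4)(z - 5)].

Cover (z - 6), set z=6: 9/[(6 + 4)(6 - 5)] = 9/10


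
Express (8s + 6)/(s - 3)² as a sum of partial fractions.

(8s + 6) = α(s - 3) + β. At s = 3: β = 8·3 + 6 = 30. Coeff of s: α = 8
Result: 8/(s - 3) + 30/(s - 3)²


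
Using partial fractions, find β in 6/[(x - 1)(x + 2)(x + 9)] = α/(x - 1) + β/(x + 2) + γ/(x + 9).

Cover-up at x = -2: β = 6/[(-2 - 1)(-2 + 9)] = 6/[(-3)(7)] = -6/21 = -2/7


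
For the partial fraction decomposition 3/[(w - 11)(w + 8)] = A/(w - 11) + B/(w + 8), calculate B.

Cover-up at w = -8: B = 3/(-8 - 11) = -3/19


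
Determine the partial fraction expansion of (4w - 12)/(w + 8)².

(4w - 12) = α(w + 8) + β. At w = -8: β = 4·(-8) - 12 = -44. Coeff of w: α = 4
Result: 4/(w + 8) - 44/(w + 8)²
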